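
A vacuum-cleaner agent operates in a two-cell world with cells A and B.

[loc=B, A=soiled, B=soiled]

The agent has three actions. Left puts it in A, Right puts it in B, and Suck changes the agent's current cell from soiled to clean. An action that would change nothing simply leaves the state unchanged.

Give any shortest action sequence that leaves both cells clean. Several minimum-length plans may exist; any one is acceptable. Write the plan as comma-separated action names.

Suck, Left, Suck

t=1 Suck ⇒ in B — A soiled, B clean
t=2 Left ⇒ in A — A soiled, B clean
t=3 Suck ⇒ in A — A clean, B clean
min 3: Suck B + move + Suck A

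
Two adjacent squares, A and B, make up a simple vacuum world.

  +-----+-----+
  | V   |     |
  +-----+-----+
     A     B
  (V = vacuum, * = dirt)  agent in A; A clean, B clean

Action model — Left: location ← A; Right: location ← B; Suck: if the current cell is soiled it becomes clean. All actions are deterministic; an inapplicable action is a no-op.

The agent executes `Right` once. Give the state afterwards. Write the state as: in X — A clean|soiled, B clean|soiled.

in B — A clean, B clean

start: in A — A clean, B clean
t=1 Right ⇒ in B — A clean, B clean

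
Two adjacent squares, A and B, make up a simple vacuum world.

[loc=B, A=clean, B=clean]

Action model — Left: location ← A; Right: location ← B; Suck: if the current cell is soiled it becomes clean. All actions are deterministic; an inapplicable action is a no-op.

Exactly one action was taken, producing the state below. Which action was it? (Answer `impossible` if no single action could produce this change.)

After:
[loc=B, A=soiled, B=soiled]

try  Left: loc=A A=clean B=clean
try Right: loc=B A=clean B=clean
try  Suck: loc=B A=clean B=clean
no single action produces the after-state

impossible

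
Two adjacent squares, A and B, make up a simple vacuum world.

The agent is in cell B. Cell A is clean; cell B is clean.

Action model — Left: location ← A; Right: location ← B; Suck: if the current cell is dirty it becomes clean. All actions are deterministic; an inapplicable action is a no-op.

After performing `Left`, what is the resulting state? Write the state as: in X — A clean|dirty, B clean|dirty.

in A — A clean, B clean

start: in B — A clean, B clean
t=1 Left ⇒ in A — A clean, B clean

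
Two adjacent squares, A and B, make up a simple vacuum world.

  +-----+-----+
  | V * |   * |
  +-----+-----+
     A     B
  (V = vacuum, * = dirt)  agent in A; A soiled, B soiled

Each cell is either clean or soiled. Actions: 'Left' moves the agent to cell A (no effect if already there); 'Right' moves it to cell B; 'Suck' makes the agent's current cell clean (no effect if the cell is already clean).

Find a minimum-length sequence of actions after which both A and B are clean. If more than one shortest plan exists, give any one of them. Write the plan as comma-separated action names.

Suck, Right, Suck

1. Suck → (A; A:clean, B:soiled)
2. Right → (B; A:clean, B:soiled)
3. Suck → (B; A:clean, B:clean)
min 3: Suck A + move + Suck B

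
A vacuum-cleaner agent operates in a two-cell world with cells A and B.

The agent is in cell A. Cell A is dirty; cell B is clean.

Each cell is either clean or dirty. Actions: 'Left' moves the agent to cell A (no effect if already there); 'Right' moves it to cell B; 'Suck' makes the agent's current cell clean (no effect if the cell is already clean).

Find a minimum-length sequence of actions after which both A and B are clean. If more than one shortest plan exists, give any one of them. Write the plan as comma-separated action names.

Suck

step 1/1 (Suck): (A; A:clean, B:clean)
min 1: A is dirty, one Suck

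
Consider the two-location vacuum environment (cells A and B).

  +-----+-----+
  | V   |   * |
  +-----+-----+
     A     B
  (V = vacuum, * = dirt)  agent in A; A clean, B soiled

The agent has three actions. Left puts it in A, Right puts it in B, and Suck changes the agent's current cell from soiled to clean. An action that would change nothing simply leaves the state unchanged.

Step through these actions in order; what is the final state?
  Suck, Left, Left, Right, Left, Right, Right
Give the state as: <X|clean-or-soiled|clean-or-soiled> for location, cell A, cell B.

<B|clean|soiled>

[1] after Suck: <A|clean|soiled>
[2] after Left: <A|clean|soiled>
[3] after Left: <A|clean|soiled>
[4] after Right: <B|clean|soiled>
[5] after Left: <A|clean|soiled>
[6] after Right: <B|clean|soiled>
[7] after Right: <B|clean|soiled>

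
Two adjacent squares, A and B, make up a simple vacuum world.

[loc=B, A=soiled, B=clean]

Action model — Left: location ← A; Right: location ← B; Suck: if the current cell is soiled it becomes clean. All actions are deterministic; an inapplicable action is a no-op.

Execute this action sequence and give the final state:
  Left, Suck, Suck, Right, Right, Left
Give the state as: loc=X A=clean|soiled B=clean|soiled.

Left (#1): loc=A A=soiled B=clean
Suck (#2): loc=A A=clean B=clean
Suck (#3): loc=A A=clean B=clean
Right (#4): loc=B A=clean B=clean
Right (#5): loc=B A=clean B=clean
Left (#6): loc=A A=clean B=clean

loc=A A=clean B=clean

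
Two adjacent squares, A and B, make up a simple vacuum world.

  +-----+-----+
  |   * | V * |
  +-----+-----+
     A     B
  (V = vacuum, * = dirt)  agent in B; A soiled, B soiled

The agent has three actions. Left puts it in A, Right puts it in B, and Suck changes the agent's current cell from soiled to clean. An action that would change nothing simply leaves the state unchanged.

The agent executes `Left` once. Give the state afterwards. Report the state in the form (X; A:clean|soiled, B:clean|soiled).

start: (B; A:soiled, B:soiled)
[1] after Left: (A; A:soiled, B:soiled)

(A; A:soiled, B:soiled)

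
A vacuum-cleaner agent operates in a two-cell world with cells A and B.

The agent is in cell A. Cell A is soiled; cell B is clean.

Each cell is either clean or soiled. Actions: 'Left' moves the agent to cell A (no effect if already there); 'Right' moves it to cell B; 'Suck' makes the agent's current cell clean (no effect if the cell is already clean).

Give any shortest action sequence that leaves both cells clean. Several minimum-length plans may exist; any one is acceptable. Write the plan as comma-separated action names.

1. Suck → (A; A:clean, B:clean)
min 1: A is soiled, one Suck

Suck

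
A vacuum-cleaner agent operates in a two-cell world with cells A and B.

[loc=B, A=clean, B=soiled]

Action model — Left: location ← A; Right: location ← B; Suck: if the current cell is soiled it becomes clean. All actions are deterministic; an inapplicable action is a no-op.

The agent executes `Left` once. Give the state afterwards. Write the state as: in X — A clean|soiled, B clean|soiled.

in A — A clean, B soiled

start: in B — A clean, B soiled
1. Left → in A — A clean, B soiled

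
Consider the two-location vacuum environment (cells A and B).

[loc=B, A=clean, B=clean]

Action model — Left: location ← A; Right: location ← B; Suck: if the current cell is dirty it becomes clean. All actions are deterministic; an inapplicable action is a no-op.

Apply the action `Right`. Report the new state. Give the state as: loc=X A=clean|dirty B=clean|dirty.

start: loc=B A=clean B=clean
t=1 Right ⇒ loc=B A=clean B=clean

loc=B A=clean B=clean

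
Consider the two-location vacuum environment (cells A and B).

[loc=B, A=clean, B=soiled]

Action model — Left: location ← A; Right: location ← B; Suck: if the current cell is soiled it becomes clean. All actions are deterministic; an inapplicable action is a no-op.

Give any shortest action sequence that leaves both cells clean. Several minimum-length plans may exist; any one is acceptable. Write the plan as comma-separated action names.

step 1/1 (Suck): in B — A clean, B clean
min 1: B is soiled, one Suck

Suck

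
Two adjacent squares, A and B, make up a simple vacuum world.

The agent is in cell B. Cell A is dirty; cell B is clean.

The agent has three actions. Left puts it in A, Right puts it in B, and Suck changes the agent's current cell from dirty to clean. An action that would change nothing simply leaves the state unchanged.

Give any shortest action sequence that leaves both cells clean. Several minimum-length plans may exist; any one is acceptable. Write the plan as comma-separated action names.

1. Left → loc=A A=dirty B=clean
2. Suck → loc=A A=clean B=clean
min 2: go A then Suck

Left, Suck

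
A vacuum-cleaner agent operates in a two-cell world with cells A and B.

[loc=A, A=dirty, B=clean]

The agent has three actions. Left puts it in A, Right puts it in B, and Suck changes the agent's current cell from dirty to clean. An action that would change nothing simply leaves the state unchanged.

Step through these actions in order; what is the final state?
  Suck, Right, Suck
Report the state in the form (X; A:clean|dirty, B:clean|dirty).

(B; A:clean, B:clean)

t=1 Suck ⇒ (A; A:clean, B:clean)
t=2 Right ⇒ (B; A:clean, B:clean)
t=3 Suck ⇒ (B; A:clean, B:clean)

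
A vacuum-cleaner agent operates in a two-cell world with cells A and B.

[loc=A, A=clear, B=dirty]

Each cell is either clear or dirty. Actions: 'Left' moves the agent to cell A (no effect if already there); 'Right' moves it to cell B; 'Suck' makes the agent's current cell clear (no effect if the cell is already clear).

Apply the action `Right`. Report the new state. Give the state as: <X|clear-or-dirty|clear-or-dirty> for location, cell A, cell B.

start: <A|clear|dirty>
t=1 Right ⇒ <B|clear|dirty>

<B|clear|dirty>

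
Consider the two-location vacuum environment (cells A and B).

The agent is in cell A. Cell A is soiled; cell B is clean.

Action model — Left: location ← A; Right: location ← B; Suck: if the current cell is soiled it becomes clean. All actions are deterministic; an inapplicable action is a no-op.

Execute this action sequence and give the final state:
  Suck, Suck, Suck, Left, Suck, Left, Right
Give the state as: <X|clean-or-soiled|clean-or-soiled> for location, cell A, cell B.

1. Suck → <A|clean|clean>
2. Suck → <A|clean|clean>
3. Suck → <A|clean|clean>
4. Left → <A|clean|clean>
5. Suck → <A|clean|clean>
6. Left → <A|clean|clean>
7. Right → <B|clean|clean>

<B|clean|clean>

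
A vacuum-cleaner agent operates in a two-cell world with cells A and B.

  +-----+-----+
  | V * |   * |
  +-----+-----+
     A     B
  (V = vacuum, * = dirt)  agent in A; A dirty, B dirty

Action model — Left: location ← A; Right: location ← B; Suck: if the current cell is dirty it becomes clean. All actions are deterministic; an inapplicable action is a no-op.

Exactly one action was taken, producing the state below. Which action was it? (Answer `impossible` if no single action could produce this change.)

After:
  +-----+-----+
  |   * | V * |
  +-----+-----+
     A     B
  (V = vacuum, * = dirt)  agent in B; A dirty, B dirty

Right

try  Left: (A; A:dirty, B:dirty)
try Right: (B; A:dirty, B:dirty)  ← match
try  Suck: (A; A:clean, B:dirty)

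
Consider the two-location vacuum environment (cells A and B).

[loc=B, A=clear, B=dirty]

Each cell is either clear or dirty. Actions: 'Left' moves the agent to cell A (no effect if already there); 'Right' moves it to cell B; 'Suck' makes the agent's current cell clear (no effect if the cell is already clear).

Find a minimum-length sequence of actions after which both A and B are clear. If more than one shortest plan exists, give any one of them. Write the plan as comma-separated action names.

Suck

1) do Suck; now loc=B A=clear B=clear
min 1: B is dirty, one Suck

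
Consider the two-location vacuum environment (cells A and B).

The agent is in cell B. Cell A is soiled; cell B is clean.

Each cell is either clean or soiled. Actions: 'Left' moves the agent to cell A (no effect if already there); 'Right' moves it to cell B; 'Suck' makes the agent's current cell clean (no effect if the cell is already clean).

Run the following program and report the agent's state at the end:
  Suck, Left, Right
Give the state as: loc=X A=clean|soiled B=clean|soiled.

loc=B A=soiled B=clean

[1] after Suck: loc=B A=soiled B=clean
[2] after Left: loc=A A=soiled B=clean
[3] after Right: loc=B A=soiled B=clean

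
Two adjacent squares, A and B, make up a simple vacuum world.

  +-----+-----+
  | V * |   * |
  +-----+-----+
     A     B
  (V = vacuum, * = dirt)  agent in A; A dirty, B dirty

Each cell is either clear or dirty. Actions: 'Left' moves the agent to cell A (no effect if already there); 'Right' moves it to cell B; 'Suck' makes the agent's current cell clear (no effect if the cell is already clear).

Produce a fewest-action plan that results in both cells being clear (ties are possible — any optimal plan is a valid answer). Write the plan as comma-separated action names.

Suck, Right, Suck

1. Suck → loc=A A=clear B=dirty
2. Right → loc=B A=clear B=dirty
3. Suck → loc=B A=clear B=clear
min 3: Suck A + move + Suck B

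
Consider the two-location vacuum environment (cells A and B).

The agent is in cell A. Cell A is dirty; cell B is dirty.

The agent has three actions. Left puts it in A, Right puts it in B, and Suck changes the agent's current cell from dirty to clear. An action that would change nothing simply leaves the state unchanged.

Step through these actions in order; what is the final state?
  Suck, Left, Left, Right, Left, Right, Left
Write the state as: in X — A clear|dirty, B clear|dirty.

1. Suck → in A — A clear, B dirty
2. Left → in A — A clear, B dirty
3. Left → in A — A clear, B dirty
4. Right → in B — A clear, B dirty
5. Left → in A — A clear, B dirty
6. Right → in B — A clear, B dirty
7. Left → in A — A clear, B dirty

in A — A clear, B dirty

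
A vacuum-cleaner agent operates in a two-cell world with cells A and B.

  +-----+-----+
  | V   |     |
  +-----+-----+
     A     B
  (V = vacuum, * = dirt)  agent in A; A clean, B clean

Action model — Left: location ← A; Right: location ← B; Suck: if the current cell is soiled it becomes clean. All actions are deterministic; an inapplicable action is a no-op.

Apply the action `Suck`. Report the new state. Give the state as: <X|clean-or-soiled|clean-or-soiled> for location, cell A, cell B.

start: <A|clean|clean>
step 1/1 (Suck): <A|clean|clean>

<A|clean|clean>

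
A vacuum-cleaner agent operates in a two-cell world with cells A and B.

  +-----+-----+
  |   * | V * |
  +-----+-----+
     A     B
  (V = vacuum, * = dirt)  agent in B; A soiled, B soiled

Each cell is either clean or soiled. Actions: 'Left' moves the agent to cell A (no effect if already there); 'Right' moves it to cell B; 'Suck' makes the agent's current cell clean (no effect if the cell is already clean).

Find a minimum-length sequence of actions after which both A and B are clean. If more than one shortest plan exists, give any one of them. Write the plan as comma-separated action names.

t=1 Suck ⇒ loc=B A=soiled B=clean
t=2 Left ⇒ loc=A A=soiled B=clean
t=3 Suck ⇒ loc=A A=clean B=clean
min 3: Suck B + move + Suck A

Suck, Left, Suck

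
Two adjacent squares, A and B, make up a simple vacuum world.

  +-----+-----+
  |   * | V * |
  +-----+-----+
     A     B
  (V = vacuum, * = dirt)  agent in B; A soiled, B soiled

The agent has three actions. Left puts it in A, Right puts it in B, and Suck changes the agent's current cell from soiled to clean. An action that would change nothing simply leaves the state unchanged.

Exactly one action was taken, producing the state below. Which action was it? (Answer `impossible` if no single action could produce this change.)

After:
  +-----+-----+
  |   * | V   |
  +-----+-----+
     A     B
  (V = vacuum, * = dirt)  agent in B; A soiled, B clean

try  Left: (A; A:soiled, B:soiled)
try Right: (B; A:soiled, B:soiled)
try  Suck: (B; A:soiled, B:clean)  ← match

Suck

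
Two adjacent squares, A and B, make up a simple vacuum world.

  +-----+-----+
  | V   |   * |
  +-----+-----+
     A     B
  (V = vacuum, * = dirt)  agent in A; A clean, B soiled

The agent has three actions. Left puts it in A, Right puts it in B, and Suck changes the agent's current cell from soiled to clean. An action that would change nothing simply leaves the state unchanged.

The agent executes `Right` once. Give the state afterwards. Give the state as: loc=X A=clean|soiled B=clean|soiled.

start: loc=A A=clean B=soiled
Right (#1): loc=B A=clean B=soiled

loc=B A=clean B=soiled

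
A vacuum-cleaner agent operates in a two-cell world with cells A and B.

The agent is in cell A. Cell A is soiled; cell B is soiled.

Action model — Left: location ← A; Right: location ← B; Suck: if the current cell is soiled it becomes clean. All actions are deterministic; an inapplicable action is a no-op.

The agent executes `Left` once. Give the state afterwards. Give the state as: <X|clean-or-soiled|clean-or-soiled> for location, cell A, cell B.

start: <A|soiled|soiled>
t=1 Left ⇒ <A|soiled|soiled>

<A|soiled|soiled>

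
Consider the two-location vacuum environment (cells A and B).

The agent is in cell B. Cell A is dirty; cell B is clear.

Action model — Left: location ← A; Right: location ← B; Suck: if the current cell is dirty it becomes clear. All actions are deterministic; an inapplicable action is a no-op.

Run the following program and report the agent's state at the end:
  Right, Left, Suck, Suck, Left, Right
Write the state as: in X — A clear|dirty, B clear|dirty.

[1] after Right: in B — A dirty, B clear
[2] after Left: in A — A dirty, B clear
[3] after Suck: in A — A clear, B clear
[4] after Suck: in A — A clear, B clear
[5] after Left: in A — A clear, B clear
[6] after Right: in B — A clear, B clear

in B — A clear, B clear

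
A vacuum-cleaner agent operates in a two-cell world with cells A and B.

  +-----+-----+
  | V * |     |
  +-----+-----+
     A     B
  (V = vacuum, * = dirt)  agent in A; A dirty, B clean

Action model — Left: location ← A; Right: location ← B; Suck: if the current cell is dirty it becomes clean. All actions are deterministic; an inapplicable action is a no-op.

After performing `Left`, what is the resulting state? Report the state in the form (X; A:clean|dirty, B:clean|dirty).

start: (A; A:dirty, B:clean)
step 1/1 (Left): (A; A:dirty, B:clean)

(A; A:dirty, B:clean)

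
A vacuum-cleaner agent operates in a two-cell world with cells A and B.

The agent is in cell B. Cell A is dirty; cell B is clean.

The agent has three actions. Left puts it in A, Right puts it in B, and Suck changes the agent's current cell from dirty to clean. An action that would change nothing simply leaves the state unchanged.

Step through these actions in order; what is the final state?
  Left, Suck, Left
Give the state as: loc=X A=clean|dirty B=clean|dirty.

Left (#1): loc=A A=dirty B=clean
Suck (#2): loc=A A=clean B=clean
Left (#3): loc=A A=clean B=clean

loc=A A=clean B=clean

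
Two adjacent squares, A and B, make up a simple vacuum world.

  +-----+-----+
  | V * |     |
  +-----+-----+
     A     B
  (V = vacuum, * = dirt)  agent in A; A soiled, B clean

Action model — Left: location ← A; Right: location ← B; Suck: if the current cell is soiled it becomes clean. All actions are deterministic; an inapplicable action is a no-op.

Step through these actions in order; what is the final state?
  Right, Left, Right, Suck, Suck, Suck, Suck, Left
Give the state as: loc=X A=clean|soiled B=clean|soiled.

loc=A A=soiled B=clean

[1] after Right: loc=B A=soiled B=clean
[2] after Left: loc=A A=soiled B=clean
[3] after Right: loc=B A=soiled B=clean
[4] after Suck: loc=B A=soiled B=clean
[5] after Suck: loc=B A=soiled B=clean
[6] after Suck: loc=B A=soiled B=clean
[7] after Suck: loc=B A=soiled B=clean
[8] after Left: loc=A A=soiled B=clean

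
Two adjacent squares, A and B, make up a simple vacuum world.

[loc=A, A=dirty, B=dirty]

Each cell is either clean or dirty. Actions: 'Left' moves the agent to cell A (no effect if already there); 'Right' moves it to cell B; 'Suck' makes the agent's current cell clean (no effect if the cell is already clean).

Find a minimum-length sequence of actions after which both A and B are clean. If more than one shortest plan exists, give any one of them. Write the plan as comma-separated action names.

Suck, Right, Suck

1. Suck → in A — A clean, B dirty
2. Right → in B — A clean, B dirty
3. Suck → in B — A clean, B clean
min 3: Suck A + move + Suck B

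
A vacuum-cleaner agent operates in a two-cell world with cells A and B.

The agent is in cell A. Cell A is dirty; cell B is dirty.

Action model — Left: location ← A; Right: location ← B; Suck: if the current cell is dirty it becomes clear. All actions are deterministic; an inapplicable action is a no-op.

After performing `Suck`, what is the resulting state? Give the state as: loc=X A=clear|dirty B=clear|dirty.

loc=A A=clear B=dirty

start: loc=A A=dirty B=dirty
[1] after Suck: loc=A A=clear B=dirty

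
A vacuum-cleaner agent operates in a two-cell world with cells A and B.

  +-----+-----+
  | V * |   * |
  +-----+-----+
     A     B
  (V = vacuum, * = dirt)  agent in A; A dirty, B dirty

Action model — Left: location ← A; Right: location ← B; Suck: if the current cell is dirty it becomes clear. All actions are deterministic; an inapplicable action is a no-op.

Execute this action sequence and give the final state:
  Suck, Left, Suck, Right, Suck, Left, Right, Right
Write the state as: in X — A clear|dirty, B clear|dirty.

t=1 Suck ⇒ in A — A clear, B dirty
t=2 Left ⇒ in A — A clear, B dirty
t=3 Suck ⇒ in A — A clear, B dirty
t=4 Right ⇒ in B — A clear, B dirty
t=5 Suck ⇒ in B — A clear, B clear
t=6 Left ⇒ in A — A clear, B clear
t=7 Right ⇒ in B — A clear, B clear
t=8 Right ⇒ in B — A clear, B clear

in B — A clear, B clear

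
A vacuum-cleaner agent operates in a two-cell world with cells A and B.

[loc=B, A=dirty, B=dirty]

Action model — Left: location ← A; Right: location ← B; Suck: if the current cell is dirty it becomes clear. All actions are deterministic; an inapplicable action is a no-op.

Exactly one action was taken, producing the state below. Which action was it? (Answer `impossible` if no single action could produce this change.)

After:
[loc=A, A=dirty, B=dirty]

Left

try  Left: <A|dirty|dirty>  ← match
try Right: <B|dirty|dirty>
try  Suck: <B|dirty|clear>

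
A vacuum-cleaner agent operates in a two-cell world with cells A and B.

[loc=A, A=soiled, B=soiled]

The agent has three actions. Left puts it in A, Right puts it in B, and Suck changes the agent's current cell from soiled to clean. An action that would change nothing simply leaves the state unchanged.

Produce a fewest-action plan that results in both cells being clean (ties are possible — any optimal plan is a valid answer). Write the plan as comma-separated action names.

[1] after Suck: in A — A clean, B soiled
[2] after Right: in B — A clean, B soiled
[3] after Suck: in B — A clean, B clean
min 3: Suck A + move + Suck B

Suck, Right, Suck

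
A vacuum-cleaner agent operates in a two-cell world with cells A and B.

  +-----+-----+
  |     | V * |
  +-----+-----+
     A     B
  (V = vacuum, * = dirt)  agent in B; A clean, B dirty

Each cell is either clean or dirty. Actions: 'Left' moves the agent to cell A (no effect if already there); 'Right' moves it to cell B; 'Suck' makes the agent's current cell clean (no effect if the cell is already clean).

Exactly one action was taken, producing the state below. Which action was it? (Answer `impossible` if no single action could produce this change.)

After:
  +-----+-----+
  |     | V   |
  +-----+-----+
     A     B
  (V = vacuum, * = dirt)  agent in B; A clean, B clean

Suck

try  Left: <A|clean|dirty>
try Right: <B|clean|dirty>
try  Suck: <B|clean|clean>  ← match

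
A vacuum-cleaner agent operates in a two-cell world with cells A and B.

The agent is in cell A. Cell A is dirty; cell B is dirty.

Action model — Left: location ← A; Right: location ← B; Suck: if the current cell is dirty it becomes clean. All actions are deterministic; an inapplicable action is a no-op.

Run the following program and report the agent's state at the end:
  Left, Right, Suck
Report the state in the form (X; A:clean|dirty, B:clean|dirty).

(B; A:dirty, B:clean)

Left (#1): (A; A:dirty, B:dirty)
Right (#2): (B; A:dirty, B:dirty)
Suck (#3): (B; A:dirty, B:clean)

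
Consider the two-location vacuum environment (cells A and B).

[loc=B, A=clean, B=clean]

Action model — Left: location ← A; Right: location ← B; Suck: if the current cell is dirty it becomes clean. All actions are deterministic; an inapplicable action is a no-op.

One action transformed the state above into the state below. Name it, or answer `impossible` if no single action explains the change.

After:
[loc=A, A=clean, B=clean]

try  Left: loc=A A=clean B=clean  ← match
try Right: loc=B A=clean B=clean
try  Suck: loc=B A=clean B=clean

Left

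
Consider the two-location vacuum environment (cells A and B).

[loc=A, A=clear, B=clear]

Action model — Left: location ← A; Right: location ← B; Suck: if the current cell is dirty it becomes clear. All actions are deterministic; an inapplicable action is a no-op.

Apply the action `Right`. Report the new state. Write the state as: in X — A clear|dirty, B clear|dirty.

in B — A clear, B clear

start: in A — A clear, B clear
step 1/1 (Right): in B — A clear, B clear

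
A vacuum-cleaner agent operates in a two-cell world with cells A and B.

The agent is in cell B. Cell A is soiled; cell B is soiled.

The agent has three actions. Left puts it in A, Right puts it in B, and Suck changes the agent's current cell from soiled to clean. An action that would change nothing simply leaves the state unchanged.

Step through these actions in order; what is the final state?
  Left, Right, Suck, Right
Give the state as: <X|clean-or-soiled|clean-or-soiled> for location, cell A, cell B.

1. Left → <A|soiled|soiled>
2. Right → <B|soiled|soiled>
3. Suck → <B|soiled|clean>
4. Right → <B|soiled|clean>

<B|soiled|clean>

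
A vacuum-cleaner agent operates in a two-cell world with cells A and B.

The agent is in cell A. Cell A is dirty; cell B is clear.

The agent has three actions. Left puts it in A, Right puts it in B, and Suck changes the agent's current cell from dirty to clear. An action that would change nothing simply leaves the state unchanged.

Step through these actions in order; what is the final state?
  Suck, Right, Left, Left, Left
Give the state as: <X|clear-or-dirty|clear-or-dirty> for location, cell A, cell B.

1. Suck → <A|clear|clear>
2. Right → <B|clear|clear>
3. Left → <A|clear|clear>
4. Left → <A|clear|clear>
5. Left → <A|clear|clear>

<A|clear|clear>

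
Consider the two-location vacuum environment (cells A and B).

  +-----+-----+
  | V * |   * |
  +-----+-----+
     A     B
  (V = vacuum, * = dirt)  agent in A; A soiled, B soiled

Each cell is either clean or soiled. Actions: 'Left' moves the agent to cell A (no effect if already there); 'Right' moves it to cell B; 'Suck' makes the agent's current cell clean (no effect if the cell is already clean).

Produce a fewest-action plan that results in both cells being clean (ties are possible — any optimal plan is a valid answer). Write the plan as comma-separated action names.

Suck, Right, Suck

1. Suck → in A — A clean, B soiled
2. Right → in B — A clean, B soiled
3. Suck → in B — A clean, B clean
min 3: Suck A + move + Suck B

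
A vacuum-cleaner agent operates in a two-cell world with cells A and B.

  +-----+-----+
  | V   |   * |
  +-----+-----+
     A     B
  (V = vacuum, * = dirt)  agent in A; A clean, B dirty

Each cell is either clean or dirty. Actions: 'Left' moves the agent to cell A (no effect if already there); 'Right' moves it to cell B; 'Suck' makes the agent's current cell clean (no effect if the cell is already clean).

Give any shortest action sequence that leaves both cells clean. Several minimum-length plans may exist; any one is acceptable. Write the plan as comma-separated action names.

Right, Suck

[1] after Right: <B|clean|dirty>
[2] after Suck: <B|clean|clean>
min 2: go B then Suck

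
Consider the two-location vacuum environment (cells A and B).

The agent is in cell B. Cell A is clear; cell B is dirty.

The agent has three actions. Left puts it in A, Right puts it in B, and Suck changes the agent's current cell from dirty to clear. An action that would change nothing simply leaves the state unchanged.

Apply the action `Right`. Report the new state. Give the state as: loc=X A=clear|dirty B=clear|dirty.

loc=B A=clear B=dirty

start: loc=B A=clear B=dirty
t=1 Right ⇒ loc=B A=clear B=dirty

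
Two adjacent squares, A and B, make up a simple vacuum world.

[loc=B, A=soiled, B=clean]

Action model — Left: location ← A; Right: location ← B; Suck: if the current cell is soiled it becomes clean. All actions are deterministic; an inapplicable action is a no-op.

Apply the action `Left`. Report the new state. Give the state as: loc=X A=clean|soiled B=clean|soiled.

start: loc=B A=soiled B=clean
[1] after Left: loc=A A=soiled B=clean

loc=A A=soiled B=clean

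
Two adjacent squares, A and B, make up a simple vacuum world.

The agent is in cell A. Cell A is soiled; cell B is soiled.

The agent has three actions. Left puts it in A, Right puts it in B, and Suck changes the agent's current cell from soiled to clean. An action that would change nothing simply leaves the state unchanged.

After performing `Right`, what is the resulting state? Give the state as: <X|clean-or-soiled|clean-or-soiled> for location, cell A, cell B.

start: <A|soiled|soiled>
step 1/1 (Right): <B|soiled|soiled>

<B|soiled|soiled>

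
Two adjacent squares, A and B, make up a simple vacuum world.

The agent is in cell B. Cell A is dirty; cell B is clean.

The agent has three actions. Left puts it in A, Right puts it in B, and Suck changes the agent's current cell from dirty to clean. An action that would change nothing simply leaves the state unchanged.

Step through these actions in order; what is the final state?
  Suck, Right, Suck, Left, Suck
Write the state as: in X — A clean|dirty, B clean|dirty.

[1] after Suck: in B — A dirty, B clean
[2] after Right: in B — A dirty, B clean
[3] after Suck: in B — A dirty, B clean
[4] after Left: in A — A dirty, B clean
[5] after Suck: in A — A clean, B clean

in A — A clean, B clean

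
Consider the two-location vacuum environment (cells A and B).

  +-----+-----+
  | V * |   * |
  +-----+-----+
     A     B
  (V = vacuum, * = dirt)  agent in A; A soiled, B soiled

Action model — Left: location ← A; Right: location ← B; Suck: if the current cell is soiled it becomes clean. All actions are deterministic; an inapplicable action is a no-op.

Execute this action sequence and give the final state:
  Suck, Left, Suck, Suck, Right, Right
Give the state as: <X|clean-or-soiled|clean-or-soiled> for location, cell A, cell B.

1. Suck → <A|clean|soiled>
2. Left → <A|clean|soiled>
3. Suck → <A|clean|soiled>
4. Suck → <A|clean|soiled>
5. Right → <B|clean|soiled>
6. Right → <B|clean|soiled>

<B|clean|soiled>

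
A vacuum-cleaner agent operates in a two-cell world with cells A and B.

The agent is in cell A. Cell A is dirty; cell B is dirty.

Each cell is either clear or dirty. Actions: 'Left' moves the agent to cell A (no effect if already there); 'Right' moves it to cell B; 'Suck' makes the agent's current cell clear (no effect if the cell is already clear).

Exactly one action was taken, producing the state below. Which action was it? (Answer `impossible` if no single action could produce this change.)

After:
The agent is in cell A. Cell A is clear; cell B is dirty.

Suck

try  Left: <A|dirty|dirty>
try Right: <B|dirty|dirty>
try  Suck: <A|clear|dirty>  ← match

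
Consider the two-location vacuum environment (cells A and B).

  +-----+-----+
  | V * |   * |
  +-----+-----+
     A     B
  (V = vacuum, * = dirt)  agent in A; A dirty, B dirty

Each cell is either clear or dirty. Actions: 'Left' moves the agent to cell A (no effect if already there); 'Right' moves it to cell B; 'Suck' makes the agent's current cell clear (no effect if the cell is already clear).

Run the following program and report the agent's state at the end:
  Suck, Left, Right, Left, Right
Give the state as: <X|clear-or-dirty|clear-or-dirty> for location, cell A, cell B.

step 1/5 (Suck): <A|clear|dirty>
step 2/5 (Left): <A|clear|dirty>
step 3/5 (Right): <B|clear|dirty>
step 4/5 (Left): <A|clear|dirty>
step 5/5 (Right): <B|clear|dirty>

<B|clear|dirty>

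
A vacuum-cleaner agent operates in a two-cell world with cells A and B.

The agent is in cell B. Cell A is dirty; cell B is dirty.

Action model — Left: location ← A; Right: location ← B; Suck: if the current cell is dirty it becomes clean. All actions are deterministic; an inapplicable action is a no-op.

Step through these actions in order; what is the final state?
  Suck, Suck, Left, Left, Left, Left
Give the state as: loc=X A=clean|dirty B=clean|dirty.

loc=A A=dirty B=clean

1. Suck → loc=B A=dirty B=clean
2. Suck → loc=B A=dirty B=clean
3. Left → loc=A A=dirty B=clean
4. Left → loc=A A=dirty B=clean
5. Left → loc=A A=dirty B=clean
6. Left → loc=A A=dirty B=clean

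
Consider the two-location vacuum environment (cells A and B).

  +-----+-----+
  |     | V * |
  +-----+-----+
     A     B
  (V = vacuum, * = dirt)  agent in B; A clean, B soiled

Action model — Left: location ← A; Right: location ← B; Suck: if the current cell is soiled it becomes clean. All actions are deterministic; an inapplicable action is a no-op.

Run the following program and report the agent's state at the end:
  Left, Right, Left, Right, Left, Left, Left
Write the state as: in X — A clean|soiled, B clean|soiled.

in A — A clean, B soiled

1. Left → in A — A clean, B soiled
2. Right → in B — A clean, B soiled
3. Left → in A — A clean, B soiled
4. Right → in B — A clean, B soiled
5. Left → in A — A clean, B soiled
6. Left → in A — A clean, B soiled
7. Left → in A — A clean, B soiled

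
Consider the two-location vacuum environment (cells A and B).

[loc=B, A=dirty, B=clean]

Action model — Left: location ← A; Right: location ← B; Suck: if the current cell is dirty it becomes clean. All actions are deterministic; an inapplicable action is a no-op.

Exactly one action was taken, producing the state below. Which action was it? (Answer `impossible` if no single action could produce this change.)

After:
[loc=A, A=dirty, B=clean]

Left

try  Left: (A; A:dirty, B:clean)  ← match
try Right: (B; A:dirty, B:clean)
try  Suck: (B; A:dirty, B:clean)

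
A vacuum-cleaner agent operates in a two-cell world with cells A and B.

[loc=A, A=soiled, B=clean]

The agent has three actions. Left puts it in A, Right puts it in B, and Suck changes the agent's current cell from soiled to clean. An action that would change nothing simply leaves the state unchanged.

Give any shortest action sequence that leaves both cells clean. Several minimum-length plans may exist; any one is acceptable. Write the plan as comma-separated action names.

t=1 Suck ⇒ in A — A clean, B clean
min 1: A is soiled, one Suck

Suck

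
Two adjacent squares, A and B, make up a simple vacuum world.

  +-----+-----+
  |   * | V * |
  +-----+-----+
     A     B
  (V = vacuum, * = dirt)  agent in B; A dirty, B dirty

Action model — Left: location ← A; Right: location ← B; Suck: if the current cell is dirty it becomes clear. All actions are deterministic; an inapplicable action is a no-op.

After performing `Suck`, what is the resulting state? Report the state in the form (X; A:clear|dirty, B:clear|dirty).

start: (B; A:dirty, B:dirty)
[1] after Suck: (B; A:dirty, B:clear)

(B; A:dirty, B:clear)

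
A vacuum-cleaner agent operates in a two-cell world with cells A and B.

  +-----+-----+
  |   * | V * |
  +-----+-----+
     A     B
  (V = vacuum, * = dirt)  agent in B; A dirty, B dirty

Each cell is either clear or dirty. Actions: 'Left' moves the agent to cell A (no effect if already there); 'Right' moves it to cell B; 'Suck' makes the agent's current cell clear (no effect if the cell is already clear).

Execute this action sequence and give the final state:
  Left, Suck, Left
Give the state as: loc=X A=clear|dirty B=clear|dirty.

1) do Left; now loc=A A=dirty B=dirty
2) do Suck; now loc=A A=clear B=dirty
3) do Left; now loc=A A=clear B=dirty

loc=A A=clear B=dirty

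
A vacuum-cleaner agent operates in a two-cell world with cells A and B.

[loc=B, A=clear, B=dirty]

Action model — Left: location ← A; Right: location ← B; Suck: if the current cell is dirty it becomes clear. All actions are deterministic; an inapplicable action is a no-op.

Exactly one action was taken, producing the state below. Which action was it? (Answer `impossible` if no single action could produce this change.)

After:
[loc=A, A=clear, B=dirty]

Left

try  Left: loc=A A=clear B=dirty  ← match
try Right: loc=B A=clear B=dirty
try  Suck: loc=B A=clear B=clear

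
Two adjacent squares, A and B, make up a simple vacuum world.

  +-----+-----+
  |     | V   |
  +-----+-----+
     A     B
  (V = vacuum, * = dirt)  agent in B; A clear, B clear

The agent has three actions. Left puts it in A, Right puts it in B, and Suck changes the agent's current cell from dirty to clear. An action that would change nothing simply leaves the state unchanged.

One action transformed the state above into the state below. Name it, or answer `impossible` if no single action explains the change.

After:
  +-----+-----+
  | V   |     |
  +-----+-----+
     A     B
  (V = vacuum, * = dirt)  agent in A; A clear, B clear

try  Left: (A; A:clear, B:clear)  ← match
try Right: (B; A:clear, B:clear)
try  Suck: (B; A:clear, B:clear)

Left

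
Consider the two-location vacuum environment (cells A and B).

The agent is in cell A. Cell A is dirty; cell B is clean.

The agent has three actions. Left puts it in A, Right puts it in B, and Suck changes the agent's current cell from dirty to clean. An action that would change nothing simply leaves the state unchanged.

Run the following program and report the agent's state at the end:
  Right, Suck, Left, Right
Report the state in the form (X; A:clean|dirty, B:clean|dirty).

1) do Right; now (B; A:dirty, B:clean)
2) do Suck; now (B; A:dirty, B:clean)
3) do Left; now (A; A:dirty, B:clean)
4) do Right; now (B; A:dirty, B:clean)

(B; A:dirty, B:clean)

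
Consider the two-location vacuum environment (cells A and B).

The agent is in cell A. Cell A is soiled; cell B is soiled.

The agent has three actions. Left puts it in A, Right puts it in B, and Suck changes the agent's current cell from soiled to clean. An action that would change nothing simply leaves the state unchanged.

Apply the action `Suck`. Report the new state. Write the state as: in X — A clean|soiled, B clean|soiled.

in A — A clean, B soiled

start: in A — A soiled, B soiled
1) do Suck; now in A — A clean, B soiled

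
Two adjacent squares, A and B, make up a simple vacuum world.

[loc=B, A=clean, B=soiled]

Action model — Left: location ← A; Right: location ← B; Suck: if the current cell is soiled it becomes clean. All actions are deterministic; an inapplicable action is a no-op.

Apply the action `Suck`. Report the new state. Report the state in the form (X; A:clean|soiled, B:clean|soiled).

start: (B; A:clean, B:soiled)
t=1 Suck ⇒ (B; A:clean, B:clean)

(B; A:clean, B:clean)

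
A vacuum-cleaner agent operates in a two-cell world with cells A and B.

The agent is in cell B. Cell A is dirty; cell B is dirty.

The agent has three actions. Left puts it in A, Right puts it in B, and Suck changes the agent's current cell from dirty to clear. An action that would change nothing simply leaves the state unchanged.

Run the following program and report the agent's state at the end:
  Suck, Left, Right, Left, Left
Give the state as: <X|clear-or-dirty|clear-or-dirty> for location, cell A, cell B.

t=1 Suck ⇒ <B|dirty|clear>
t=2 Left ⇒ <A|dirty|clear>
t=3 Right ⇒ <B|dirty|clear>
t=4 Left ⇒ <A|dirty|clear>
t=5 Left ⇒ <A|dirty|clear>

<A|dirty|clear>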